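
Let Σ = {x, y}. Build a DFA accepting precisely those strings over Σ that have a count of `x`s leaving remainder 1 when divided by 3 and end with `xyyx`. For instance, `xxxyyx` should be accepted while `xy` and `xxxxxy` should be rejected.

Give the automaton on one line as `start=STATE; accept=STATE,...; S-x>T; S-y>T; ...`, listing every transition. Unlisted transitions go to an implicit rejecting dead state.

start=A; accept=O; A-x>B; A-y>A; B-x>C; B-y>D; C-x>E; C-y>F; D-x>C; D-y>G; E-x>B; E-y>H; F-x>E; F-y>I; G-x>J; G-y>K; H-x>B; H-y>L; I-x>M; I-y>N; J-x>E; J-y>F; K-x>C; K-y>K; L-x>O; L-y>A; M-x>B; M-y>H; N-x>E; N-y>N; O-x>C; O-y>D

Handle the two conditions separately and then intersect. One (3 states) tracks the count of `x`s modulo 3; the other (5 states) tracks how much of the suffix `xyyx` has currently been matched. Each combined state is a pair, one component from each; accept when both components accept.
       x  y 
>  A   B  A 
   B   C  D 
   C   E  F 
   D   C  G 
   E   B  H 
   F   E  I 
   G   J  K 
   H   B  L 
   I   M  N 
   J   E  F 
   K   C  K 
   L   O  A 
   M   B  H 
   N   E  N 
 * O   C  D 
(> = start, * = accepting)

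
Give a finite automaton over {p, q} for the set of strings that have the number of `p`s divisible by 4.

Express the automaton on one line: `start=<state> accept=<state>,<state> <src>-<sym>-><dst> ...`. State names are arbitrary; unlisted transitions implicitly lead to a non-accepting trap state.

Keep the running count of `p`s modulo 4: each `p` advances along the cycle A → B → C → D → A while other symbols loop. Accept at A.
4 states suffice.
       p  q 
>* A   B  A 
   B   C  B 
   C   D  C 
   D   A  D 
(> = start, * = accepting)

start=A accept=A A-p->B A-q->A B-p->C B-q->B C-p->D C-q->C D-p->A D-q->D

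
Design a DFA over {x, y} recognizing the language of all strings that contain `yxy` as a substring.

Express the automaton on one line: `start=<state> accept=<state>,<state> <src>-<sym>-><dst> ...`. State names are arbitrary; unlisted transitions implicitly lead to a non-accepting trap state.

States q0..q2 record the length of the longest prefix of `yxy` that matches the current input suffix. Reaching q3 means `yxy` has been seen, and we stay there forever. Accept from q3.
With 4 states:
        x   y  
>  q0   q0  q1 
   q1   q2  q1 
   q2   q0  q3 
 * q3   q3  q3 
(> = start, * = accepting)

start=q0 accept=q3 q0-x->q0 q0-y->q1 q1-x->q2 q1-y->q1 q2-x->q0 q2-y->q3 q3-x->q3 q3-y->q3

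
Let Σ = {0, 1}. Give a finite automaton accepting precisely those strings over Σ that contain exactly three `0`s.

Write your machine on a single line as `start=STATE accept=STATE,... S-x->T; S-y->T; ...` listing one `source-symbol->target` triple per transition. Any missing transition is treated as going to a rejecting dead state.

start=s0; accept=s3; s0-0->s1; s0-1->s0; s1-0->s2; s1-1->s1; s2-0->s3; s2-1->s2; s3-0->s4; s3-1->s3; s4-0->s4; s4-1->s4

Count `0`s, saturating at 4: states s0 through s3 mean 0 through 3 `0`s seen; s4 means more than 3. Each `0` increments (capped at s4); other symbols loop. Accept from {s3}.
        0   1  
>  s0   s1  s0 
   s1   s2  s1 
   s2   s3  s2 
 * s3   s4  s3 
   s4   s4  s4 
(> = start, * = accepting)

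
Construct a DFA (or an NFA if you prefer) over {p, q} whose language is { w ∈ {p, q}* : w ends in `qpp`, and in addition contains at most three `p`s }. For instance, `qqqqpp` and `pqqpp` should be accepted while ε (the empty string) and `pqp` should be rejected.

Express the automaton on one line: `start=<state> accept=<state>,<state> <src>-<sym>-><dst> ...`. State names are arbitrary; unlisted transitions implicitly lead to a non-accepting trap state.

Run two small machines in parallel and take their product. One (4 states) tracks how much of the suffix `qpp` has currently been matched; the other (5 states) tracks the count of `p`s, saturating at 4. Each combined state is a pair, one component from each; accept when both components accept. Minimizing collapses redundant product states.
        p   q  
>  S0   S1  S2 
   S1   S3  S4 
   S2   S5  S2 
   S3   S3  S3 
   S4   S6  S4 
   S5   S7  S4 
   S6   S7  S3 
 * S7   S3  S3 
(> = start, * = accepting)

start=S0 accept=S7 S0-p->S1 S0-q->S2 S1-p->S3 S1-q->S4 S2-p->S5 S2-q->S2 S3-p->S3 S3-q->S3 S4-p->S6 S4-q->S4 S5-p->S7 S5-q->S4 S6-p->S7 S6-q->S3 S7-p->S3 S7-q->S3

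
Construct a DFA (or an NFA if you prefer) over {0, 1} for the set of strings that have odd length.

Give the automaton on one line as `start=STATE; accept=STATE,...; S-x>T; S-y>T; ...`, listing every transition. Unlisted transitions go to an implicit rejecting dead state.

Count input length modulo 2: every symbol advances one step around the cycle s0 → s1 → s0. Accept at s1.
        0   1  
>  s0   s1  s1 
 * s1   s0  s0 
(> = start, * = accepting)

start=s0; accept=s1; s0-0>s1; s0-1>s1; s1-0>s0; s1-1>s0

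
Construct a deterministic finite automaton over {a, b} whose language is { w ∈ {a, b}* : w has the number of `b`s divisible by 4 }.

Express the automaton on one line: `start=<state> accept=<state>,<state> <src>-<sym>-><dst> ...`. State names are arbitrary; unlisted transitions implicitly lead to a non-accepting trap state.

start=s0 accept=s0 s0-a->s0 s0-b->s1 s1-a->s1 s1-b->s2 s2-a->s2 s2-b->s3 s3-a->s3 s3-b->s0

Keep the running count of `b`s modulo 4: each `b` advances along the cycle s0 → s1 → s2 → s3 → s0 while other symbols loop. Accept at s0.
        a   b  
>* s0   s0  s1 
   s1   s1  s2 
   s2   s2  s3 
   s3   s3  s0 
(> = start, * = accepting)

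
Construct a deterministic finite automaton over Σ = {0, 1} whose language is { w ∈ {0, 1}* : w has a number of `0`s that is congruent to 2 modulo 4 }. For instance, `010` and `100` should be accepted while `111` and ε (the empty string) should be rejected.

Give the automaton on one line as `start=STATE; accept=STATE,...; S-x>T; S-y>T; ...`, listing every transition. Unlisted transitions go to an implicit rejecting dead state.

Keep the running count of `0`s modulo 4: each `0` advances along the cycle A → B → C → D → A while other symbols loop. Accept at C.
       0  1 
>  A   B  A 
   B   C  B 
 * C   D  C 
   D   A  D 
(> = start, * = accepting)

start=A; accept=C; A-0>B; A-1>A; B-0>C; B-1>B; C-0>D; C-1>C; D-0>A; D-1>D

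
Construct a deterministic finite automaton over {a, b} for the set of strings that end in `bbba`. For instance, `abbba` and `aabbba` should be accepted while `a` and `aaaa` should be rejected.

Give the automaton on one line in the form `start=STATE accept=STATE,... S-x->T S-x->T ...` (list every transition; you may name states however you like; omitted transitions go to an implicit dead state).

start=q0 accept=q4 q0-a->q0 q0-b->q1 q1-a->q0 q1-b->q2 q2-a->q0 q2-b->q3 q3-a->q4 q3-b->q3 q4-a->q0 q4-b->q1

Let each state record the length of the longest suffix of the input read so far that is also a prefix of `bbba`. q1 means the last symbol is `b`; q2 means the last 2 symbols are `bb`; q3 means the last 3 symbols are `bbb`; q4 means the last 4 symbols are `bbba`. Accept only at q4, where the string currently ends in `bbba`.
5 states suffice.
        a   b  
>  q0   q0  q1 
   q1   q0  q2 
   q2   q0  q3 
   q3   q4  q3 
 * q4   q0  q1 
(> = start, * = accepting)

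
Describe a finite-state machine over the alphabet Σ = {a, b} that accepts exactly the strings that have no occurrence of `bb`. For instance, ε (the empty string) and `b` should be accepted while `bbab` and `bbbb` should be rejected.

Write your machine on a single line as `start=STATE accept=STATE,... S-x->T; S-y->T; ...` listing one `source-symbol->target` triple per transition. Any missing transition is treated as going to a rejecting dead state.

start=q0; accept=q0,q1; q0-a->q0; q0-b->q1; q1-a->q0; q1-b->q2; q2-a->q2; q2-b->q2

Track partial matches of the forbidden pattern `bb`. State q2 is a dead state reached once `bb` has occurred; every other state accepts. q0 means no part of `bb` is currently matched.
3 states suffice.
        a   b  
>* q0   q0  q1 
 * q1   q0  q2 
   q2   q2  q2 
(> = start, * = accepting)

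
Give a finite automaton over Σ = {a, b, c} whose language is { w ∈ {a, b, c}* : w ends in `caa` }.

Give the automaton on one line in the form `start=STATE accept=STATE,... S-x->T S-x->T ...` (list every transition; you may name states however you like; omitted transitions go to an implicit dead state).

start=q0 accept=q3 q0-a->q0 q0-b->q0 q0-c->q1 q1-a->q2 q1-b->q0 q1-c->q1 q2-a->q3 q2-b->q0 q2-c->q1 q3-a->q0 q3-b->q0 q3-c->q1

Remember how much of `caa` the current input suffix matches. State q0 means no match yet; q1 means the last symbol is `c`; q2 means the last 2 symbols are `ca`; q3 means the last 3 symbols are `caa`. Only q3 accepts. On a mismatch, fall back to the longest proper suffix that is still a prefix of `caa`.
        a   b   c  
>  q0   q0  q0  q1 
   q1   q2  q0  q1 
   q2   q3  q0  q1 
 * q3   q0  q0  q1 
(> = start, * = accepting)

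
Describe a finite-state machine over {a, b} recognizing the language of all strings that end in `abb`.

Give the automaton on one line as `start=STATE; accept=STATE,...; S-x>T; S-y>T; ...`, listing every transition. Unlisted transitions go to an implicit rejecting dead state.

Remember how much of `abb` the current input suffix matches. State S0 means no match yet; S1 means the last symbol is `a`; S2 means the last 2 symbols are `ab`; S3 means the last 3 symbols are `abb`. Only S3 accepts. On a mismatch, fall back to the longest proper suffix that is still a prefix of `abb`.
4 states suffice.
        a   b  
>  S0   S1  S0 
   S1   S1  S2 
   S2   S1  S3 
 * S3   S1  S0 
(> = start, * = accepting)

start=S0; accept=S3; S0-a>S1; S0-b>S0; S1-a>S1; S1-b>S2; S2-a>S1; S2-b>S3; S3-a>S1; S3-b>S0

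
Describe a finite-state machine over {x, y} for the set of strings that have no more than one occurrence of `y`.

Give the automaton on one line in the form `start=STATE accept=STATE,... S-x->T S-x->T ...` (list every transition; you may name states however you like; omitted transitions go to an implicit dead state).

start=A accept=A,B A-x->A A-y->B B-x->B B-y->C C-x->C C-y->C

Count `y`s, saturating at 2: state A means no `y` yet, B means one `y` seen, C means more than one. Each `y` increments (capped at C); other symbols loop. Accept from {A, B}.
       x  y 
>* A   A  B 
 * B   B  C 
   C   C  C 
(> = start, * = accepting)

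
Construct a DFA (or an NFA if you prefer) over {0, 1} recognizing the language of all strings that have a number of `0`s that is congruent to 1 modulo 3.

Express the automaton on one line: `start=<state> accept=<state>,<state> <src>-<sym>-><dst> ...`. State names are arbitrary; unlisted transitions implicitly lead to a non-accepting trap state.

start=s0 accept=s1 s0-0->s1 s0-1->s0 s1-0->s2 s1-1->s1 s2-0->s0 s2-1->s2

The only thing that matters is how many `0`s have appeared, reduced mod 3. Use one state per residue: s0 for 0, …, s2 for 2. Reading `0` moves to the next residue; anything else stays put. s1 is accepting.
3 states suffice.
        0   1  
>  s0   s1  s0 
 * s1   s2  s1 
   s2   s0  s2 
(> = start, * = accepting)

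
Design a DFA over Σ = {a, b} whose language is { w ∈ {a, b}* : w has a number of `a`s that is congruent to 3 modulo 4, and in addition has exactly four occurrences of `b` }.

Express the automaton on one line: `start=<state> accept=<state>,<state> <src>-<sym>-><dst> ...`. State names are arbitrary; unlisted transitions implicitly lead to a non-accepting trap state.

Handle the two conditions separately and then intersect. One (4 states) tracks the count of `a`s modulo 4; the other (6 states) tracks the count of `b`s, saturating at 5. Each combined state is a pair, one component from each; accept when both components accept. Minimizing collapses redundant product states.
21 states suffice.
          a    b  
>  q0     q1   q2 
   q1     q3   q4 
   q2     q4   q5 
   q3     q6   q7 
   q4     q7   q8 
   q5     q8   q9 
   q6     q0  q10 
   q7    q10  q11 
   q8    q11  q12 
   q9    q12  q13 
   q10    q2  q14 
   q11   q14  q15 
   q12   q15  q16 
   q13   q16  q17 
   q14    q5  q18 
   q15   q18  q19 
   q16   q19  q17 
   q17   q17  q17 
   q18    q9  q20 
   q19   q20  q17 
 * q20   q13  q17 
(> = start, * = accepting)

start=q0 accept=q20 q0-a->q1 q0-b->q2 q1-a->q3 q1-b->q4 q2-a->q4 q2-b->q5 q3-a->q6 q3-b->q7 q4-a->q7 q4-b->q8 q5-a->q8 q5-b->q9 q6-a->q0 q6-b->q10 q7-a->q10 q7-b->q11 q8-a->q11 q8-b->q12 q9-a->q12 q9-b->q13 q10-a->q2 q10-b->q14 q11-a->q14 q11-b->q15 q12-a->q15 q12-b->q16 q13-a->q16 q13-b->q17 q14-a->q5 q14-b->q18 q15-a->q18 q15-b->q19 q16-a->q19 q16-b->q17 q17-a->q17 q17-b->q17 q18-a->q9 q18-b->q20 q19-a->q20 q19-b->q17 q20-a->q13 q20-b->q17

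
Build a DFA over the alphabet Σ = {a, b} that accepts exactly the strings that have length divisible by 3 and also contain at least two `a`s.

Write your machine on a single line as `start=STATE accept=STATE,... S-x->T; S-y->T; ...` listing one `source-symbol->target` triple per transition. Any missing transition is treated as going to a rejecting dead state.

start=q0; accept=q6; q0-a->q1; q0-b->q2; q1-a->q3; q1-b->q4; q2-a->q4; q2-b->q5; q3-a->q6; q3-b->q6; q4-a->q6; q4-b->q7; q5-a->q7; q5-b->q0; q6-a->q8; q6-b->q8; q7-a->q8; q7-b->q1; q8-a->q3; q8-b->q3

Build one automaton per condition and run them in lockstep. One (3 states) tracks the input length modulo 3; the other (4 states) tracks the count of `a`s, saturating at 3. Each combined state is a pair, one component from each; accept when both components accept. Minimizing collapses redundant product states.
9 states suffice.
        a   b  
>  q0   q1  q2 
   q1   q3  q4 
   q2   q4  q5 
   q3   q6  q6 
   q4   q6  q7 
   q5   q7  q0 
 * q6   q8  q8 
   q7   q8  q1 
   q8   q3  q3 
(> = start, * = accepting)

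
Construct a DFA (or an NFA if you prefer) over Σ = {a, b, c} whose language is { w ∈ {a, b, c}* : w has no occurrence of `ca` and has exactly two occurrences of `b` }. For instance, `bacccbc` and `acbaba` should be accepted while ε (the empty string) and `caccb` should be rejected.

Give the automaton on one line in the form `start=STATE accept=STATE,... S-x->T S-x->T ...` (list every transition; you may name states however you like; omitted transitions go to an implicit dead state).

Build one automaton per condition and run them in lockstep. One (3 states) tracks partial matches of the forbidden pattern `ca`; the other (4 states) tracks the count of `b`s, saturating at 3. Each combined state is a pair, one component from each; accept when both components accept.
          a    b    c  
>  S0     S0   S1   S2 
   S1     S1   S3   S4 
   S2     S5   S1   S2 
 * S3     S3   S6   S7 
   S4     S8   S3   S4 
   S5     S5   S8   S5 
   S6     S6   S6   S9 
 * S7    S10   S6   S7 
   S8     S8  S10   S8 
   S9    S11   S6   S9 
   S10   S10  S11  S10 
   S11   S11  S11  S11 
(> = start, * = accepting)

start=S0 accept=S3,S7 S0-a->S0 S0-b->S1 S0-c->S2 S1-a->S1 S1-b->S3 S1-c->S4 S2-a->S5 S2-b->S1 S2-c->S2 S3-a->S3 S3-b->S6 S3-c->S7 S4-a->S8 S4-b->S3 S4-c->S4 S5-a->S5 S5-b->S8 S5-c->S5 S6-a->S6 S6-b->S6 S6-c->S9 S7-a->S10 S7-b->S6 S7-c->S7 S8-a->S8 S8-b->S10 S8-c->S8 S9-a->S11 S9-b->S6 S9-c->S9 S10-a->S10 S10-b->S11 S10-c->S10 S11-a->S11 S11-b->S11 S11-c->S11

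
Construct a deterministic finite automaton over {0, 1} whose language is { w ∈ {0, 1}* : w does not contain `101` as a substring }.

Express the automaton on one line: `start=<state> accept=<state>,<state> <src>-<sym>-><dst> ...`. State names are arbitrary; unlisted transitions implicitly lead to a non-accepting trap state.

start=A accept=A,B,C A-0->A A-1->B B-0->C B-1->B C-0->A C-1->D D-0->D D-1->D

Track partial matches of the forbidden pattern `101`. State D is a dead state reached once `101` has occurred; every other state accepts. A means no part of `101` is currently matched.
A 4-state machine:
       0  1 
>* A   A  B 
 * B   C  B 
 * C   A  D 
   D   D  D 
(> = start, * = accepting)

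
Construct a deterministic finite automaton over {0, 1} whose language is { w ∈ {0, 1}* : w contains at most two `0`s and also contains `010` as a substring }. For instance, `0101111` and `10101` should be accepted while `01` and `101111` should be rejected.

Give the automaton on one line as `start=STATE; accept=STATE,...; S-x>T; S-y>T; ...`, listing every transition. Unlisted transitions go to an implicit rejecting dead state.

start=s0; accept=s4; s0-0>s1; s0-1>s0; s1-0>s2; s1-1>s3; s2-0>s2; s2-1>s2; s3-0>s4; s3-1>s2; s4-0>s2; s4-1>s4

Handle the two conditions separately and then intersect. One (4 states) tracks the count of `0`s, saturating at 3; the other (4 states) tracks whether and how much of `010` has been seen. Each combined state is a pair, one component from each; accept when both components accept. After merging equivalent states the machine shrinks.
A 5-state machine:
        0   1  
>  s0   s1  s0 
   s1   s2  s3 
   s2   s2  s2 
   s3   s4  s2 
 * s4   s2  s4 
(> = start, * = accepting)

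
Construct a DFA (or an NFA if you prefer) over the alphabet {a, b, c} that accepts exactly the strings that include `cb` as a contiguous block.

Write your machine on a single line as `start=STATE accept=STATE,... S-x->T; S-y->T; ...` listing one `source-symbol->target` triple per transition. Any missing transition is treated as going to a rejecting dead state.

start=S0; accept=S2; S0-a->S0; S0-b->S0; S0-c->S1; S1-a->S0; S1-b->S2; S1-c->S1; S2-a->S2; S2-b->S2; S2-c->S2

States S0..S1 record the length of the longest prefix of `cb` that matches the current input suffix. Reaching S2 means `cb` has been seen, and we stay there forever. Accept from S2.
With 3 states:
        a   b   c  
>  S0   S0  S0  S1 
   S1   S0  S2  S1 
 * S2   S2  S2  S2 
(> = start, * = accepting)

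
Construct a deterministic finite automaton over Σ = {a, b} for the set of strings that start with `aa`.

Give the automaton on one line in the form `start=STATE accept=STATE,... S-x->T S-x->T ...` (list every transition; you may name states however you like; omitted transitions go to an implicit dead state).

Walk along `aa` while the input agrees: from S0 take `a` to S1, and so on. Any deviation drops to the rejecting sink S3. Once S2 is reached the prefix is confirmed and every continuation is accepted.
A 4-state machine:
        a   b  
>  S0   S1  S3 
   S1   S2  S3 
 * S2   S2  S2 
   S3   S3  S3 
(> = start, * = accepting)

start=S0 accept=S2 S0-a->S1 S0-b->S3 S1-a->S2 S1-b->S3 S2-a->S2 S2-b->S2 S3-a->S3 S3-b->S3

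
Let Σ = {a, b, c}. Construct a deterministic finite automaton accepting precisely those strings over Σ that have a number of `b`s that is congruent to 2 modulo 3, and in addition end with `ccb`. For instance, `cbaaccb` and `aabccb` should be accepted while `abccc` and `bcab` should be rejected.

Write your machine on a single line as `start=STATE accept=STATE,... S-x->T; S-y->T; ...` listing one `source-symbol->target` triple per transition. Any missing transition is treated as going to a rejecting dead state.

start=q0; accept=q5; q0-a->q0; q0-b->q1; q0-c->q0; q1-a->q1; q1-b->q2; q1-c->q3; q2-a->q2; q2-b->q0; q2-c->q2; q3-a->q1; q3-b->q2; q3-c->q4; q4-a->q1; q4-b->q5; q4-c->q4; q5-a->q2; q5-b->q0; q5-c->q2

Run two small machines in parallel and take their product. The first has 3 states tracking the count of `b`s modulo 3; the second has 4 states tracking how much of the suffix `ccb` has currently been matched. A product state is a pair (one from each), accepting exactly when both do. Minimizing collapses redundant product states.
With 6 states:
        a   b   c  
>  q0   q0  q1  q0 
   q1   q1  q2  q3 
   q2   q2  q0  q2 
   q3   q1  q2  q4 
   q4   q1  q5  q4 
 * q5   q2  q0  q2 
(> = start, * = accepting)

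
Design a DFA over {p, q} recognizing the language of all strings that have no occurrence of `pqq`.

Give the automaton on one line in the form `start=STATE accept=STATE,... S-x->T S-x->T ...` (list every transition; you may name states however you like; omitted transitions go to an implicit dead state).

start=A accept=A,B,C A-p->B A-q->A B-p->B B-q->C C-p->B C-q->D D-p->D D-q->D

Track partial matches of the forbidden pattern `pqq`. State D is a dead state reached once `pqq` has occurred; every other state accepts. A means no part of `pqq` is currently matched.
4 states suffice.
       p  q 
>* A   B  A 
 * B   B  C 
 * C   B  D 
   D   D  D 
(> = start, * = accepting)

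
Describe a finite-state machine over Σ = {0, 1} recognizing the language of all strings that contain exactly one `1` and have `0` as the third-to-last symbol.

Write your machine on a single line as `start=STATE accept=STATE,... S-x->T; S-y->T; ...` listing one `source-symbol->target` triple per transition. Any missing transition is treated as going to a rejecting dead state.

Build one automaton per condition and run them in lockstep. The first has 3 states tracking the count of `1`s, saturating at 2; the second has 15 states tracking the last 3 symbols read. A product state is a pair (one from each), accepting exactly when both do.
20 states suffice.
          0    1  
>  q0     q1   q2 
   q1     q3   q4 
   q2     q5   q6 
   q3     q7   q8 
   q4     q9  q10 
   q5    q11  q12 
   q6    q13  q14 
   q7     q7   q8 
 * q8     q9  q10 
 * q9    q11  q12 
   q10   q13  q14 
   q11   q15  q16 
   q12   q17  q10 
   q13   q18  q12 
   q14   q13  q14 
 * q15   q15  q16 
   q16   q17  q10 
   q17   q18  q12 
   q18   q19  q16 
   q19   q19  q16 
(> = start, * = accepting)

start=q0; accept=q8,q9,q15; q0-0->q1; q0-1->q2; q1-0->q3; q1-1->q4; q2-0->q5; q2-1->q6; q3-0->q7; q3-1->q8; q4-0->q9; q4-1->q10; q5-0->q11; q5-1->q12; q6-0->q13; q6-1->q14; q7-0->q7; q7-1->q8; q8-0->q9; q8-1->q10; q9-0->q11; q9-1->q12; q10-0->q13; q10-1->q14; q11-0->q15; q11-1->q16; q12-0->q17; q12-1->q10; q13-0->q18; q13-1->q12; q14-0->q13; q14-1->q14; q15-0->q15; q15-1->q16; q16-0->q17; q16-1->q10; q17-0->q18; q17-1->q12; q18-0->q19; q18-1->q16; q19-0->q19; q19-1->q16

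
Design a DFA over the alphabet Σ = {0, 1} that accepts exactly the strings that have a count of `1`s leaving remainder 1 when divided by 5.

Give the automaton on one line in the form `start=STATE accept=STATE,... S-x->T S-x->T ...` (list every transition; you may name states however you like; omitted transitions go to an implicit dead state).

start=A accept=B A-0->A A-1->B B-0->B B-1->C C-0->C C-1->D D-0->D D-1->E E-0->E E-1->A

Keep the running count of `1`s modulo 5: each `1` advances along the cycle A → B → C → D → E → A while other symbols loop. Accept at B.
A 5-state machine:
       0  1 
>  A   A  B 
 * B   B  C 
   C   C  D 
   D   D  E 
   E   E  A 
(> = start, * = accepting)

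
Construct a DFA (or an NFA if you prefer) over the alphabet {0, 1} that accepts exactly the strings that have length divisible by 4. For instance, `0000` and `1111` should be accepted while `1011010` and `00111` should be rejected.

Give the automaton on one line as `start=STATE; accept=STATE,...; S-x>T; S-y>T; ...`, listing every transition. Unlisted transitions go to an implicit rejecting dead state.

start=s0; accept=s0; s0-0>s1; s0-1>s1; s1-0>s2; s1-1>s2; s2-0>s3; s2-1>s3; s3-0>s0; s3-1>s0

Only the length mod 4 matters, so use a 4-cycle: from any state, every input symbol moves to the next state, wrapping s3 back to s0. Mark s0 accepting.
With 4 states:
        0   1  
>* s0   s1  s1 
   s1   s2  s2 
   s2   s3  s3 
   s3   s0  s0 
(> = start, * = accepting)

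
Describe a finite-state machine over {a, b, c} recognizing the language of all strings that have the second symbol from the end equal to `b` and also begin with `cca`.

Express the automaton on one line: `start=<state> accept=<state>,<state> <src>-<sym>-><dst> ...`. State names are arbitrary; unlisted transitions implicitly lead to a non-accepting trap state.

start=q0 accept=q18,q19,q20 q0-a->q1 q0-b->q2 q0-c->q3 q1-a->q4 q1-b->q5 q1-c->q6 q2-a->q7 q2-b->q8 q2-c->q9 q3-a->q10 q3-b->q11 q3-c->q12 q4-a->q4 q4-b->q5 q4-c->q6 q5-a->q7 q5-b->q8 q5-c->q9 q6-a->q10 q6-b->q11 q6-c->q13 q7-a->q4 q7-b->q5 q7-c->q6 q8-a->q7 q8-b->q8 q8-c->q9 q9-a->q10 q9-b->q11 q9-c->q13 q10-a->q4 q10-b->q5 q10-c->q6 q11-a->q7 q11-b->q8 q11-c->q9 q12-a->q14 q12-b->q11 q12-c->q13 q13-a->q10 q13-b->q11 q13-c->q13 q14-a->q15 q14-b->q16 q14-c->q17 q15-a->q15 q15-b->q16 q15-c->q17 q16-a->q18 q16-b->q19 q16-c->q20 q17-a->q14 q17-b->q21 q17-c->q22 q18-a->q15 q18-b->q16 q18-c->q17 q19-a->q18 q19-b->q19 q19-c->q20 q20-a->q14 q20-b->q21 q20-c->q22 q21-a->q18 q21-b->q19 q21-c->q20 q22-a->q14 q22-b->q21 q22-c->q22

Handle the two conditions separately and then intersect. One (13 states) tracks the last 2 symbols read; the other (5 states) tracks whether the input so far still matches the prefix `cca`. Each combined state is a pair, one component from each; accept when both components accept.
          a    b    c  
>  q0     q1   q2   q3 
   q1     q4   q5   q6 
   q2     q7   q8   q9 
   q3    q10  q11  q12 
   q4     q4   q5   q6 
   q5     q7   q8   q9 
   q6    q10  q11  q13 
   q7     q4   q5   q6 
   q8     q7   q8   q9 
   q9    q10  q11  q13 
   q10    q4   q5   q6 
   q11    q7   q8   q9 
   q12   q14  q11  q13 
   q13   q10  q11  q13 
   q14   q15  q16  q17 
   q15   q15  q16  q17 
   q16   q18  q19  q20 
   q17   q14  q21  q22 
 * q18   q15  q16  q17 
 * q19   q18  q19  q20 
 * q20   q14  q21  q22 
   q21   q18  q19  q20 
   q22   q14  q21  q22 
(> = start, * = accepting)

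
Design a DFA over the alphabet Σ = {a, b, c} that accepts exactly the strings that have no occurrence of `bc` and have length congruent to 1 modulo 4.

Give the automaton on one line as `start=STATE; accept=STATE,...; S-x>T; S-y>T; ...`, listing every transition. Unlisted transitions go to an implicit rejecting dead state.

start=q0; accept=q1,q2; q0-a>q1; q0-b>q2; q0-c>q1; q1-a>q3; q1-b>q4; q1-c>q3; q2-a>q3; q2-b>q4; q2-c>q5; q3-a>q6; q3-b>q7; q3-c>q6; q4-a>q6; q4-b>q7; q4-c>q8; q5-a>q8; q5-b>q8; q5-c>q8; q6-a>q0; q6-b>q9; q6-c>q0; q7-a>q0; q7-b>q9; q7-c>q10; q8-a>q10; q8-b>q10; q8-c>q10; q9-a>q1; q9-b>q2; q9-c>q11; q10-a>q11; q10-b>q11; q10-c>q11; q11-a>q5; q11-b>q5; q11-c>q5

Handle the two conditions separately and then intersect. One (3 states) tracks partial matches of the forbidden pattern `bc`; the other (4 states) tracks the input length modulo 4. Each combined state is a pair, one component from each; accept when both components accept.
          a    b    c  
>  q0     q1   q2   q1 
 * q1     q3   q4   q3 
 * q2     q3   q4   q5 
   q3     q6   q7   q6 
   q4     q6   q7   q8 
   q5     q8   q8   q8 
   q6     q0   q9   q0 
   q7     q0   q9  q10 
   q8    q10  q10  q10 
   q9     q1   q2  q11 
   q10   q11  q11  q11 
   q11    q5   q5   q5 
(> = start, * = accepting)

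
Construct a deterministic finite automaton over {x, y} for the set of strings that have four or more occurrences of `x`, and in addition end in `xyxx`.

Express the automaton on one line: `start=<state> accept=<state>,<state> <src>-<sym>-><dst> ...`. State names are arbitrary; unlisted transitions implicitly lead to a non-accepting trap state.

Build one automaton per condition and run them in lockstep. The first has 6 states tracking the count of `x`s, saturating at 5; the second has 5 states tracking how much of the suffix `xyxx` has currently been matched. A product state is a pair (one from each), accepting exactly when both do.
          x    y  
>  q0     q1   q0 
   q1     q2   q3 
   q2     q4   q5 
   q3     q6   q7 
   q4     q8   q9 
   q5    q10  q11 
   q6    q12   q5 
   q7     q2   q7 
   q8    q13  q14 
   q9    q15  q16 
   q10   q17   q9 
   q11    q4  q11 
   q12    q8   q9 
   q13   q13  q18 
   q14   q19  q20 
   q15   q21  q14 
   q16    q8  q16 
 * q17   q13  q14 
   q18   q19  q22 
   q19   q21  q18 
   q20   q13  q20 
 * q21   q13  q18 
   q22   q13  q22 
(> = start, * = accepting)

start=q0 accept=q17,q21 q0-x->q1 q0-y->q0 q1-x->q2 q1-y->q3 q2-x->q4 q2-y->q5 q3-x->q6 q3-y->q7 q4-x->q8 q4-y->q9 q5-x->q10 q5-y->q11 q6-x->q12 q6-y->q5 q7-x->q2 q7-y->q7 q8-x->q13 q8-y->q14 q9-x->q15 q9-y->q16 q10-x->q17 q10-y->q9 q11-x->q4 q11-y->q11 q12-x->q8 q12-y->q9 q13-x->q13 q13-y->q18 q14-x->q19 q14-y->q20 q15-x->q21 q15-y->q14 q16-x->q8 q16-y->q16 q17-x->q13 q17-y->q14 q18-x->q19 q18-y->q22 q19-x->q21 q19-y->q18 q20-x->q13 q20-y->q20 q21-x->q13 q21-y->q18 q22-x->q13 q22-y->q22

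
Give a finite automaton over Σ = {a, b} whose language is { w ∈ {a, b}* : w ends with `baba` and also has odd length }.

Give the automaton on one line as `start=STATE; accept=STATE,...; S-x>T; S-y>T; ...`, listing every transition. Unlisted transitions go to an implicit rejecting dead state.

start=s0; accept=s9; s0-a>s1; s0-b>s2; s1-a>s0; s1-b>s3; s2-a>s4; s2-b>s3; s3-a>s5; s3-b>s2; s4-a>s1; s4-b>s6; s5-a>s0; s5-b>s7; s6-a>s8; s6-b>s3; s7-a>s9; s7-b>s2; s8-a>s1; s8-b>s6; s9-a>s0; s9-b>s7

Handle the two conditions separately and then intersect. The first has 5 states tracking how much of the suffix `baba` has currently been matched; the second has 2 states tracking the input length modulo 2. A product state is a pair (one from each), accepting exactly when both do.
A 10-state machine:
        a   b  
>  s0   s1  s2 
   s1   s0  s3 
   s2   s4  s3 
   s3   s5  s2 
   s4   s1  s6 
   s5   s0  s7 
   s6   s8  s3 
   s7   s9  s2 
   s8   s1  s6 
 * s9   s0  s7 
(> = start, * = accepting)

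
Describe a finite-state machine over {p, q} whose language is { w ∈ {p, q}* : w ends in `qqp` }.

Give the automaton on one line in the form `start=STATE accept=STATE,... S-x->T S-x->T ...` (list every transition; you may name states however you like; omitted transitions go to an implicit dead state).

Let each state record the length of the longest suffix of the input read so far that is also a prefix of `qqp`. S1 means the last symbol is `q`; S2 means the last 2 symbols are `qq`; S3 means the last 3 symbols are `qqp`. Accept only at S3, where the string currently ends in `qqp`.
        p   q  
>  S0   S0  S1 
   S1   S0  S2 
   S2   S3  S2 
 * S3   S0  S1 
(> = start, * = accepting)

start=S0 accept=S3 S0-p->S0 S0-q->S1 S1-p->S0 S1-q->S2 S2-p->S3 S2-q->S2 S3-p->S0 S3-q->S1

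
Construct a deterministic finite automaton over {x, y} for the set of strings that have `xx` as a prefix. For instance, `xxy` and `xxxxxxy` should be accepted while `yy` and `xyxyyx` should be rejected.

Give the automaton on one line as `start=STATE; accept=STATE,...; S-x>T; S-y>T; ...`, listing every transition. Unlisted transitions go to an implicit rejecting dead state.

Walk along `xx` while the input agrees: from q0 take `x` to q1, and so on. Any deviation drops to the rejecting sink q3. Once q2 is reached the prefix is confirmed and every continuation is accepted.
With 4 states:
        x   y  
>  q0   q1  q3 
   q1   q2  q3 
 * q2   q2  q2 
   q3   q3  q3 
(> = start, * = accepting)

start=q0; accept=q2; q0-x>q1; q0-y>q3; q1-x>q2; q1-y>q3; q2-x>q2; q2-y>q2; q3-x>q3; q3-y>q3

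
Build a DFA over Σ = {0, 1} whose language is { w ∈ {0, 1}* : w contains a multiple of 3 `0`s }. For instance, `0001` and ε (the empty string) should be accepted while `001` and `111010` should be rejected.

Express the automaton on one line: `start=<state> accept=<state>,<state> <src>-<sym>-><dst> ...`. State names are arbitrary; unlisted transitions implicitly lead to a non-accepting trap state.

The only thing that matters is how many `0`s have appeared, reduced mod 3. Use one state per residue: S0 for 0, …, S2 for 2. Reading `0` moves to the next residue; anything else stays put. S0 is accepting.
A 3-state machine:
        0   1  
>* S0   S1  S0 
   S1   S2  S1 
   S2   S0  S2 
(> = start, * = accepting)

start=S0 accept=S0 S0-0->S1 S0-1->S0 S1-0->S2 S1-1->S1 S2-0->S0 S2-1->S2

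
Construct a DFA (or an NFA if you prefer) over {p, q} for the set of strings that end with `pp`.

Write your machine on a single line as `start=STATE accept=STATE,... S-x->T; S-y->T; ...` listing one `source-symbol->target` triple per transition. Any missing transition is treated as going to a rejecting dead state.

start=s0; accept=s2; s0-p->s1; s0-q->s0; s1-p->s2; s1-q->s0; s2-p->s2; s2-q->s0

Let each state record the length of the longest suffix of the input read so far that is also a prefix of `pp`. s1 means the last symbol is `p`; s2 means the last 2 symbols are `pp`. Accept only at s2, where the string currently ends in `pp`.
A 3-state machine:
        p   q  
>  s0   s1  s0 
   s1   s2  s0 
 * s2   s2  s0 
(> = start, * = accepting)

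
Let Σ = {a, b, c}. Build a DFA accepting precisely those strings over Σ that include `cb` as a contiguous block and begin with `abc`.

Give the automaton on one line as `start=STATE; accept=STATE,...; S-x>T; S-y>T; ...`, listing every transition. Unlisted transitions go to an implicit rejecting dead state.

start=q0; accept=q6; q0-a>q1; q0-b>q2; q0-c>q2; q1-a>q2; q1-b>q3; q1-c>q2; q2-a>q2; q2-b>q2; q2-c>q2; q3-a>q2; q3-b>q2; q3-c>q4; q4-a>q5; q4-b>q6; q4-c>q4; q5-a>q5; q5-b>q5; q5-c>q4; q6-a>q6; q6-b>q6; q6-c>q6

Run two small machines in parallel and take their product. The first has 3 states tracking whether and how much of `cb` has been seen; the second has 5 states tracking whether the input so far still matches the prefix `abc`. A product state is a pair (one from each), accepting exactly when both do. Minimizing collapses redundant product states.
With 7 states:
        a   b   c  
>  q0   q1  q2  q2 
   q1   q2  q3  q2 
   q2   q2  q2  q2 
   q3   q2  q2  q4 
   q4   q5  q6  q4 
   q5   q5  q5  q4 
 * q6   q6  q6  q6 
(> = start, * = accepting)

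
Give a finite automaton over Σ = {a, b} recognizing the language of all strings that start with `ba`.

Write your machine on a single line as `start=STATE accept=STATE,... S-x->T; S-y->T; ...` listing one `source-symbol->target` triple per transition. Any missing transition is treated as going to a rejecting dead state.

start=q0; accept=q2; q0-a->q3; q0-b->q1; q1-a->q2; q1-b->q3; q2-a->q2; q2-b->q2; q3-a->q3; q3-b->q3

Walk along `ba` while the input agrees: from q0 take `b` to q1, and so on. Any deviation drops to the rejecting sink q3. Once q2 is reached the prefix is confirmed and every continuation is accepted.
4 states suffice.
        a   b  
>  q0   q3  q1 
   q1   q2  q3 
 * q2   q2  q2 
   q3   q3  q3 
(> = start, * = accepting)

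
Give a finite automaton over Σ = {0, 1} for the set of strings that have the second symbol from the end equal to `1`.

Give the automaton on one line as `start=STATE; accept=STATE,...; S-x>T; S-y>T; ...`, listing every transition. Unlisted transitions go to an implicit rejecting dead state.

start=S0; accept=S5,S6; S0-0>S1; S0-1>S2; S1-0>S3; S1-1>S4; S2-0>S5; S2-1>S6; S3-0>S3; S3-1>S4; S4-0>S5; S4-1>S6; S5-0>S3; S5-1>S4; S6-0>S5; S6-1>S6

A DFA must remember the last 2 symbols (since which symbol is second-to-last isn't known until the input ends). Use one state per possible window of the last ≤2 symbols; accept from those whose window starts with `1`.
A 7-state machine:
        0   1  
>  S0   S1  S2 
   S1   S3  S4 
   S2   S5  S6 
   S3   S3  S4 
   S4   S5  S6 
 * S5   S3  S4 
 * S6   S5  S6 
(> = start, * = accepting)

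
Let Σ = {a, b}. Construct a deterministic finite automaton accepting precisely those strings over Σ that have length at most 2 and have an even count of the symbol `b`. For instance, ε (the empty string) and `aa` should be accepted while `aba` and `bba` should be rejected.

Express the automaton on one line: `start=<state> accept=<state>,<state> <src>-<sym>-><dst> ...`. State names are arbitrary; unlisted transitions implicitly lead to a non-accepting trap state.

start=S0 accept=S0,S1,S3 S0-a->S1 S0-b->S2 S1-a->S3 S1-b->S4 S2-a->S4 S2-b->S3 S3-a->S5 S3-b->S6 S4-a->S6 S4-b->S5 S5-a->S5 S5-b->S6 S6-a->S6 S6-b->S5

Run two small machines in parallel and take their product. One (4 states) tracks the input length, saturating at 3; the other (2 states) tracks the count of `b`s modulo 2. Each combined state is a pair, one component from each; accept when both components accept.
A 7-state machine:
        a   b  
>* S0   S1  S2 
 * S1   S3  S4 
   S2   S4  S3 
 * S3   S5  S6 
   S4   S6  S5 
   S5   S5  S6 
   S6   S6  S5 
(> = start, * = accepting)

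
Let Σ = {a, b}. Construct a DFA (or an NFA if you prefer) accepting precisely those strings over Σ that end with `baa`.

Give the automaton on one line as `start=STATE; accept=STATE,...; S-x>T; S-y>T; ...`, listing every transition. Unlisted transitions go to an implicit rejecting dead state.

start=S0; accept=S3; S0-a>S0; S0-b>S1; S1-a>S2; S1-b>S1; S2-a>S3; S2-b>S1; S3-a>S0; S3-b>S1

Let each state record the length of the longest suffix of the input read so far that is also a prefix of `baa`. S1 means the last symbol is `b`; S2 means the last 2 symbols are `ba`; S3 means the last 3 symbols are `baa`. Accept only at S3, where the string currently ends in `baa`.
4 states suffice.
        a   b  
>  S0   S0  S1 
   S1   S2  S1 
   S2   S3  S1 
 * S3   S0  S1 
(> = start, * = accepting)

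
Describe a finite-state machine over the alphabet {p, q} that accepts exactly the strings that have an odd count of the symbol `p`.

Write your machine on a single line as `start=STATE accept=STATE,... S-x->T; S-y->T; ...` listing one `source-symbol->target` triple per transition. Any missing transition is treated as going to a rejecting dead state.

Keep the running count of `p`s modulo 2: each `p` advances along the cycle s0 → s1 → s0 while other symbols loop. Accept at s1.
A 2-state machine:
        p   q  
>  s0   s1  s0 
 * s1   s0  s1 
(> = start, * = accepting)

start=s0; accept=s1; s0-p->s1; s0-q->s0; s1-p->s0; s1-q->s1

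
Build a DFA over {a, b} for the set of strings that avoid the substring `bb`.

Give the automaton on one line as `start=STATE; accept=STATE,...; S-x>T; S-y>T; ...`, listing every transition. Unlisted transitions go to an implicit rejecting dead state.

start=q0; accept=q0,q1; q0-a>q0; q0-b>q1; q1-a>q0; q1-b>q2; q2-a>q2; q2-b>q2

This is the complement of 'contains `bb`'. Use the same substring-matching states — q0 through q2 holding how much of `bb` has just been matched — but flip the accepting set: everything except the trap q2 accepts.
With 3 states:
        a   b  
>* q0   q0  q1 
 * q1   q0  q2 
   q2   q2  q2 
(> = start, * = accepting)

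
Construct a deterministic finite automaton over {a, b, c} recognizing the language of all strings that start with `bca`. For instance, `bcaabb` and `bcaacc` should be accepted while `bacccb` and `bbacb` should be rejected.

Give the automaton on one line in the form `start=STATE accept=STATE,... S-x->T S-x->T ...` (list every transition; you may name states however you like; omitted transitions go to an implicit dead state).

Check the first 3 symbols one by one: S0 through S2 record how many have matched `bca` so far; any wrong symbol goes to the dead state S4. After all 3 match we enter the accepting sink S3.
A 5-state machine:
        a   b   c  
>  S0   S4  S1  S4 
   S1   S4  S4  S2 
   S2   S3  S4  S4 
 * S3   S3  S3  S3 
   S4   S4  S4  S4 
(> = start, * = accepting)

start=S0 accept=S3 S0-a->S4 S0-b->S1 S0-c->S4 S1-a->S4 S1-b->S4 S1-c->S2 S2-a->S3 S2-b->S4 S2-c->S4 S3-a->S3 S3-b->S3 S3-c->S3 S4-a->S4 S4-b->S4 S4-c->S4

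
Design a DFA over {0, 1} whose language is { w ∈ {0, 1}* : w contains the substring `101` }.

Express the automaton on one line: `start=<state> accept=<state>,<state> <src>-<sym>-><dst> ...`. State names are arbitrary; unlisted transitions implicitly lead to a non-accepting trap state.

start=q0 accept=q3 q0-0->q0 q0-1->q1 q1-0->q2 q1-1->q1 q2-0->q0 q2-1->q3 q3-0->q3 q3-1->q3

Track how much of `101` has been matched so far: state q0 is no progress, q3 is the absorbing accept state reached once `101` has occurred. Intermediate states record partial matches; on a mismatch, fall back to the longest reusable overlap.
A 4-state machine:
        0   1  
>  q0   q0  q1 
   q1   q2  q1 
   q2   q0  q3 
 * q3   q3  q3 
(> = start, * = accepting)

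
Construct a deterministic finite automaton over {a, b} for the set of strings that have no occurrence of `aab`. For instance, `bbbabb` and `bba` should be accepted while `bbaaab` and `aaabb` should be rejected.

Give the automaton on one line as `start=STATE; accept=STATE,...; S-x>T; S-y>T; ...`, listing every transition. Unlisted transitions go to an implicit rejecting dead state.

start=q0; accept=q0,q1,q2; q0-a>q1; q0-b>q0; q1-a>q2; q1-b>q0; q2-a>q2; q2-b>q3; q3-a>q3; q3-b>q3

Track partial matches of the forbidden pattern `aab`. State q3 is a dead state reached once `aab` has occurred; every other state accepts. q0 means no part of `aab` is currently matched.
With 4 states:
        a   b  
>* q0   q1  q0 
 * q1   q2  q0 
 * q2   q2  q3 
   q3   q3  q3 
(> = start, * = accepting)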